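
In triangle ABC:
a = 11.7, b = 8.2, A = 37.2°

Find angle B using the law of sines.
a/sin(A) = b/sin(B)  ⇒  sin(B) = b·sin(A)/a = 8.2·sin(37.2°)/11.7
sin(37.2°) ≈ 0.604599
sin(B) ≈ 8.2·0.604599/11.7 ≈ 4.95771/11.7 ≈ 0.423736
B = arcsin(0.423736) ≈ 25.0707°
(Since b ≤ a we need B ≤ A, so the obtuse alternative 180° − 25.0707° ≈ 154.929° is rejected.)

B = 25.07°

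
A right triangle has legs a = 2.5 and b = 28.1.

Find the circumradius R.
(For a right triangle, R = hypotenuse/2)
Hypotenuse c = √(a² + b²) = √(6.25 + 789.61) = √795.86 ≈ 28.211
R = c/2 ≈ 28.211/2 ≈ 14.1055

R = 14.11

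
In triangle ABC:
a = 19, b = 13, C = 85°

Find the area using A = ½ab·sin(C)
A = ½·a·b·sin(C) = ½·19·13·sin(85°)
sin(85°) ≈ 0.996195
A ≈ ½·247·0.996195 = 123.5·0.996195 ≈ 123.03

Area = 123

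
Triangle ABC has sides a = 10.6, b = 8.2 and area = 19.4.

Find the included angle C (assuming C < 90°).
Area = ½·a·b·sin(C)  ⇒  sin(C) = 2·Area/(a·b) = 2·19.4/(10.6·8.2) = 38.8/86.92 ≈ 0.446387
C = arcsin(0.446387) ≈ 26.5121° (taking the acute solution since C < 90°)

C = 26.51°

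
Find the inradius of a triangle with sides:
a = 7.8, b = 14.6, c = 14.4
r = Area/s where s is the semi-perimeter.
s = (7.8 + 14.6 + 14.4)/2 = 36.8/2 = 18.4
Area = √(s(s−a)(s−b)(s−c)) = √(18.4·10.6·3.8·4) ≈ √2964.61 ≈ 54.4482
r ≈ 54.4482/18.4 ≈ 2.95914

r = 2.959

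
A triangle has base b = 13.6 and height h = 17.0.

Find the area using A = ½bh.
A = ½·b·h = ½·13.6·17.0 = ½·231.2 = 115.6

Area = 115.6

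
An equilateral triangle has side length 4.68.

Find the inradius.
r = Area/s with s the semi-perimeter.
Area = (√3/4)·4.68² = (√3/4)·21.9024 ≈ 0.433013·21.9024 ≈ 9.48402
s = 3·4.68/2 = 7.02
r ≈ 9.48402/7.02 ≈ 1.351
(Equivalently r = side/(2√3) = 4.68/3.4641 ≈ 1.351.)

r = 1.351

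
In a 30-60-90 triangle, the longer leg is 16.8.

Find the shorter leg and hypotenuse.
In a 30-60-90 triangle the sides are in ratio 1 : √3 : 2, so short leg = long leg/√3 and hypotenuse = 2·(short leg).
Short leg = 16.8/√3 ≈ 16.8/1.73205 ≈ 9.69948
Hypotenuse = 2·9.69948 ≈ 19.399

Short leg = 9.699, Hypotenuse = 19.4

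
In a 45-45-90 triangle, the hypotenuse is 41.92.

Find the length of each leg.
In a 45-45-90 triangle hypotenuse = leg·√2, so leg = hypotenuse/√2.
Leg = 41.92/√2 ≈ 41.92/1.41421 ≈ 29.6419

Each leg = 29.64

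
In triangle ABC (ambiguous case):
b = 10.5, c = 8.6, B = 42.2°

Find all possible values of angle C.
b/sin(B) = c/sin(C)  ⇒  sin(C) = c·sin(B)/b = 8.6·sin(42.2°)/10.5
sin(42.2°) ≈ 0.671721
sin(C) ≈ 8.6·0.671721/10.5 ≈ 5.7768/10.5 ≈ 0.550171
Candidate 1: C₁ = arcsin(0.550171) ≈ 33.3788°  →  A = 180° − 42.2° − 33.3788° ≈ 104.421° > 0, valid
Candidate 2: C₂ = 180° − C₁ ≈ 146.621°  →  A = 180° − 42.2° − 146.621° ≈ -8.8212° ≤ 0, not a valid triangle

C = 33.38° (one solution)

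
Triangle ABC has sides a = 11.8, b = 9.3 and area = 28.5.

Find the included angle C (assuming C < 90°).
Area = ½·a·b·sin(C)  ⇒  sin(C) = 2·Area/(a·b) = 2·28.5/(11.8·9.3) = 57/109.74 ≈ 0.51941
C = arcsin(0.51941) ≈ 31.2927° (taking the acute solution since C < 90°)

C = 31.29°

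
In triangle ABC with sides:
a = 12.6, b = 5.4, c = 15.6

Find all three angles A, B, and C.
Law of cosines for each angle (a² = 158.76, b² = 29.16, c² = 243.36):
cos(A) = (b² + c² − a²)/(2bc) = (29.16 + 243.36 − 158.76)/(2·5.4·15.6) = 113.76/168.48 ≈ 0.675214  ⇒  A ≈ 47.5293°
cos(B) = (a² + c² − b²)/(2ac) = (158.76 + 243.36 − 29.16)/(2·12.6·15.6) = 372.96/393.12 ≈ 0.948718  ⇒  B ≈ 18.4287°
cos(C) = (a² + b² − c²)/(2ab) = (158.76 + 29.16 − 243.36)/(2·12.6·5.4) = -55.44/136.08 ≈ -0.407407  ⇒  C ≈ 114.042°
Check: A + B + C ≈ 180°

A = 47.53°, B = 18.43°, C = 114°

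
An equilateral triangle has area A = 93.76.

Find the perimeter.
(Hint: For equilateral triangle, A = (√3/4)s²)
A = (√3/4)s²  ⇒  s² = 4A/√3 = 4·93.76/√3 = 375.04/1.73205 ≈ 216.529
s ≈ √216.529 ≈ 14.7149
Perimeter = 3s ≈ 3·14.7149 ≈ 44.1448

Perimeter = 44.14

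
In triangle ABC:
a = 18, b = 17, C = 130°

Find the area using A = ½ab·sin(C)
A = ½·a·b·sin(C) = ½·18·17·sin(130°)
sin(130°) ≈ 0.766044
A ≈ ½·306·0.766044 = 153·0.766044 ≈ 117.205

Area = 117.2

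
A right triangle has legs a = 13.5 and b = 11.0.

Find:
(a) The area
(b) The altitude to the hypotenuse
(a) The legs are perpendicular, so Area = ½·a·b = ½·13.5·11.0 = ½·148.5 = 74.25
(b) Hypotenuse c = √(a² + b²) = √(182.25 + 121) = √303.25 ≈ 17.4141
    Area = ½·c·h_c  ⇒  h_c = 2·Area/c = 148.5/17.4141 ≈ 8.52758

Area = 74.25, h_c = 8.528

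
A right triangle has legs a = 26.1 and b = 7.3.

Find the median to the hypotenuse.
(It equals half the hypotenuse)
Hypotenuse c = √(a² + b²) = √(681.21 + 53.29) = √734.5 ≈ 27.1017
Median to hypotenuse = c/2 ≈ 27.1017/2 ≈ 13.5508

Median = 13.55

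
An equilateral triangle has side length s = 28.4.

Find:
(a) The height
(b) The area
(a) The height splits the triangle into two 30-60-90 halves: h = s·√3/2 = 28.4·1.73205/2 ≈ 49.1902/2 ≈ 24.5951
(b) Area = (√3/4)·s² = (√3/4)·28.4² = (√3/4)·806.56 ≈ 0.433013·806.56 ≈ 349.251

Height = 24.6, Area = 349.3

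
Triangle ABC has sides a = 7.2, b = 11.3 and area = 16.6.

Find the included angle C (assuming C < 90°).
Area = ½·a·b·sin(C)  ⇒  sin(C) = 2·Area/(a·b) = 2·16.6/(7.2·11.3) = 33.2/81.36 ≈ 0.408063
C = arcsin(0.408063) ≈ 24.0832° (taking the acute solution since C < 90°)

C = 24.08°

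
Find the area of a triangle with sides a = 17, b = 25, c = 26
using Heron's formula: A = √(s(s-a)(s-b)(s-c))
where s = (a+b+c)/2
s = (17 + 25 + 26)/2 = 68/2 = 34
s − a = 17, s − b = 9, s − c = 8
s(s−a)(s−b)(s−c) = 34·17·9·8 = 41616
Area = √41616 ≈ 204

s = 34.0, Area = 204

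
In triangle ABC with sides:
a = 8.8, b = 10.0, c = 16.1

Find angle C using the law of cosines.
c² = a² + b² − 2ab·cos(C)  ⇒  cos(C) = (a² + b² − c²)/(2ab)
cos(C) = (8.8² + 10.0² − 16.1²)/(2·8.8·10.0) = (77.44 + 100 − 259.21)/176 = -81.77/176 ≈ -0.464602
C = arccos(-0.464602) ≈ 117.684°

C = 117.7°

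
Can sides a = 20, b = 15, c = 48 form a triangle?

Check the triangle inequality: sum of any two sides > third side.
a + b vs c: 20 + 15 = 35 ≤ 48  ✗
a + c vs b: 20 + 48 = 68 > 15  ✓
b + c vs a: 15 + 48 = 63 > 20  ✓

No: 20 + 15 = 35 is not > 48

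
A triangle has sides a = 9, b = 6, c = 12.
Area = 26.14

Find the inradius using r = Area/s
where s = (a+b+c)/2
s = (9 + 6 + 12)/2 = 27/2 = 13.5
r = Area/s = 26.14/13.5 ≈ 1.9363

r = 1.936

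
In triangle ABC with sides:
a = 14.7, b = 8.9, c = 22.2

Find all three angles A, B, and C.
Law of cosines for each angle (a² = 216.09, b² = 79.21, c² = 492.84):
cos(A) = (b² + c² − a²)/(2bc) = (79.21 + 492.84 − 216.09)/(2·8.9·22.2) = 355.96/395.16 ≈ 0.9008  ⇒  A ≈ 25.7366°
cos(B) = (a² + c² − b²)/(2ac) = (216.09 + 492.84 − 79.21)/(2·14.7·22.2) = 629.72/652.68 ≈ 0.964822  ⇒  B ≈ 15.2425°
cos(C) = (a² + b² − c²)/(2ab) = (216.09 + 79.21 − 492.84)/(2·14.7·8.9) = -197.54/261.66 ≈ -0.754949  ⇒  C ≈ 139.021°
Check: A + B + C ≈ 180°

A = 25.74°, B = 15.24°, C = 139°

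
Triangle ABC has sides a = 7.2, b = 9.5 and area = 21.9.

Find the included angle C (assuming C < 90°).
Area = ½·a·b·sin(C)  ⇒  sin(C) = 2·Area/(a·b) = 2·21.9/(7.2·9.5) = 43.8/68.4 ≈ 0.640351
C = arcsin(0.640351) ≈ 39.818° (taking the acute solution since C < 90°)

C = 39.82°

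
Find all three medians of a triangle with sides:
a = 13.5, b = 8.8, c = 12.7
Median formula: m_a = ½√(2b² + 2c² − a²) (and cyclically). a² = 182.25, b² = 77.44, c² = 161.29.
m_a = ½√(2·77.44 + 2·161.29 − 182.25) = ½√295.21 ≈ ½·17.1817 ≈ 8.59084
m_b = ½√(2·182.25 + 2·161.29 − 77.44) = ½√609.64 ≈ ½·24.6909 ≈ 12.3454
m_c = ½√(2·182.25 + 2·77.44 − 161.29) = ½√358.09 ≈ ½·18.9233 ≈ 9.46163

m_a = 8.591, m_b = 12.35, m_c = 9.462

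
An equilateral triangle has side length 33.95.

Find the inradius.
r = Area/s with s the semi-perimeter.
Area = (√3/4)·33.95² = (√3/4)·1152.6025 ≈ 0.433013·1152.6025 ≈ 499.092
s = 3·33.95/2 = 50.925
r ≈ 499.092/50.925 ≈ 9.80052
(Equivalently r = side/(2√3) = 33.95/3.4641 ≈ 9.80052.)

r = 9.801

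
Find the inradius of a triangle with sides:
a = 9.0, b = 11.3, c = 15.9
r = Area/s where s is the semi-perimeter.
s = (9.0 + 11.3 + 15.9)/2 = 36.2/2 = 18.1
Area = √(s(s−a)(s−b)(s−c)) = √(18.1·9.1·6.8·2.2) ≈ √2464.06 ≈ 49.6393
r ≈ 49.6393/18.1 ≈ 2.7425

r = 2.743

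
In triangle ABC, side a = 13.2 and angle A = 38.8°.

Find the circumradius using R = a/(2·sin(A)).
R = a/(2·sin(A)) = 13.2/(2·sin(38.8°))
sin(38.8°) ≈ 0.626604
R ≈ 13.2/(2·0.626604) = 13.2/1.25321 ≈ 10.533

R = 10.53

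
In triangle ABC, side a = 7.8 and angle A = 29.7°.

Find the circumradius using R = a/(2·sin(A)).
R = a/(2·sin(A)) = 7.8/(2·sin(29.7°))
sin(29.7°) ≈ 0.495459
R ≈ 7.8/(2·0.495459) = 7.8/0.990917 ≈ 7.87149

R = 7.871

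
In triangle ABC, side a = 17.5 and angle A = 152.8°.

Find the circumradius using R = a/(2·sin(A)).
R = a/(2·sin(A)) = 17.5/(2·sin(152.8°))
sin(152.8°) ≈ 0.457098
R ≈ 17.5/(2·0.457098) = 17.5/0.914196 ≈ 19.1425

R = 19.14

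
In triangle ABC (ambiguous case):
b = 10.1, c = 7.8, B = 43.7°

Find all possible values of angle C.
b/sin(B) = c/sin(C)  ⇒  sin(C) = c·sin(B)/b = 7.8·sin(43.7°)/10.1
sin(43.7°) ≈ 0.690882
sin(C) ≈ 7.8·0.690882/10.1 ≈ 5.38888/10.1 ≈ 0.533553
Candidate 1: C₁ = arcsin(0.533553) ≈ 32.2458°  →  A = 180° − 43.7° − 32.2458° ≈ 104.054° > 0, valid
Candidate 2: C₂ = 180° − C₁ ≈ 147.754°  →  A = 180° − 43.7° − 147.754° ≈ -11.4542° ≤ 0, not a valid triangle

C = 32.25° (one solution)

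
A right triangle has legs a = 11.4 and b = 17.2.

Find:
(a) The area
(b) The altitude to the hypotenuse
(a) The legs are perpendicular, so Area = ½·a·b = ½·11.4·17.2 = ½·196.08 = 98.04
(b) Hypotenuse c = √(a² + b²) = √(129.96 + 295.84) = √425.8 ≈ 20.6349
    Area = ½·c·h_c  ⇒  h_c = 2·Area/c = 196.08/20.6349 ≈ 9.50234

Area = 98.04, h_c = 9.502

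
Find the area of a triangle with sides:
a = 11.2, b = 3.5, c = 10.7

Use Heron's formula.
s = (11.2 + 3.5 + 10.7)/2 = 25.4/2 = 12.7
s − a = 1.5, s − b = 9.2, s − c = 2
s(s−a)(s−b)(s−c) = 12.7·1.5·9.2·2 ≈ 350.52
Area = √350.52 ≈ 18.7222

Area = 18.72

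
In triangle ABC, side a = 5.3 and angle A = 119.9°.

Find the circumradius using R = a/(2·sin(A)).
R = a/(2·sin(A)) = 5.3/(2·sin(119.9°))
sin(119.9°) ≈ 0.866897
R ≈ 5.3/(2·0.866897) = 5.3/1.73379 ≈ 3.05688

R = 3.057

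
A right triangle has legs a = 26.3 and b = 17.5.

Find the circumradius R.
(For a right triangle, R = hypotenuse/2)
Hypotenuse c = √(a² + b²) = √(691.69 + 306.25) = √997.94 ≈ 31.5902
R = c/2 ≈ 31.5902/2 ≈ 15.7951

R = 15.8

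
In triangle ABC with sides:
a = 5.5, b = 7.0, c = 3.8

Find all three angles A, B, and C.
Law of cosines for each angle (a² = 30.25, b² = 49, c² = 14.44):
cos(A) = (b² + c² − a²)/(2bc) = (49 + 14.44 − 30.25)/(2·7.0·3.8) = 33.19/53.2 ≈ 0.623872  ⇒  A ≈ 51.4005°
cos(B) = (a² + c² − b²)/(2ac) = (30.25 + 14.44 − 49)/(2·5.5·3.8) = -4.31/41.8 ≈ -0.10311  ⇒  B ≈ 95.9183°
cos(C) = (a² + b² − c²)/(2ab) = (30.25 + 49 − 14.44)/(2·5.5·7.0) = 64.81/77 ≈ 0.841688  ⇒  C ≈ 32.6812°
Check: A + B + C ≈ 180°

A = 51.4°, B = 95.92°, C = 32.68°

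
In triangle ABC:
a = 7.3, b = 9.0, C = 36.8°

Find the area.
Two sides and the included angle (SAS): A = ½·a·b·sin(C) = ½·7.3·9.0·sin(36.8°)
sin(36.8°) ≈ 0.599024
A ≈ ½·65.7·0.599024 = 32.85·0.599024 ≈ 19.6779

Area = 19.68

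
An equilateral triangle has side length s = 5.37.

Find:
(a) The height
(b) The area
(a) The height splits the triangle into two 30-60-90 halves: h = s·√3/2 = 5.37·1.73205/2 ≈ 9.30111/2 ≈ 4.65056
(b) Area = (√3/4)·s² = (√3/4)·5.37² = (√3/4)·28.8369 ≈ 0.433013·28.8369 ≈ 12.4867

Height = 4.651, Area = 12.49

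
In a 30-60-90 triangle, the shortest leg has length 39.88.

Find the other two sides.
In a 30-60-90 triangle the sides are in ratio 1 : √3 : 2 (short leg : long leg : hypotenuse).
Long leg = 39.88·√3 ≈ 39.88·1.73205 ≈ 69.0742
Hypotenuse = 2·39.88 = 79.76

Long leg = 39.88√3 = 69.07, Hypotenuse = 79.76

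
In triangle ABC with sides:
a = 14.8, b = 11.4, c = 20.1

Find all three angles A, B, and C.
Law of cosines for each angle (a² = 219.04, b² = 129.96, c² = 404.01):
cos(A) = (b² + c² − a²)/(2bc) = (129.96 + 404.01 − 219.04)/(2·11.4·20.1) = 314.93/458.28 ≈ 0.6872  ⇒  A ≈ 46.5911°
cos(B) = (a² + c² − b²)/(2ac) = (219.04 + 404.01 − 129.96)/(2·14.8·20.1) = 493.09/594.96 ≈ 0.828778  ⇒  B ≈ 34.0265°
cos(C) = (a² + b² − c²)/(2ab) = (219.04 + 129.96 − 404.01)/(2·14.8·11.4) = -55.01/337.44 ≈ -0.163022  ⇒  C ≈ 99.3823°
Check: A + B + C ≈ 180°

A = 46.59°, B = 34.03°, C = 99.38°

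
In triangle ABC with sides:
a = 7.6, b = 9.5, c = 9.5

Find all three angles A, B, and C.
Law of cosines for each angle (a² = 57.76, b² = 90.25, c² = 90.25):
cos(A) = (b² + c² − a²)/(2bc) = (90.25 + 90.25 − 57.76)/(2·9.5·9.5) = 122.74/180.5 ≈ 0.68  ⇒  A ≈ 47.1564°
cos(B) = (a² + c² − b²)/(2ac) = (57.76 + 90.25 − 90.25)/(2·7.6·9.5) = 57.76/144.4 ≈ 0.4  ⇒  B ≈ 66.4218°
cos(C) = (a² + b² − c²)/(2ab) = (57.76 + 90.25 − 90.25)/(2·7.6·9.5) = 57.76/144.4 ≈ 0.4  ⇒  C ≈ 66.4218°
Check: A + B + C ≈ 180°

A = 47.16°, B = 66.42°, C = 66.42°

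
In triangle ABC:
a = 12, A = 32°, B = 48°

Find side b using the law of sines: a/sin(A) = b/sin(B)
a/sin(A) = b/sin(B)  ⇒  b = a·sin(B)/sin(A) = 12·sin(48°)/sin(32°)
sin(48°) ≈ 0.743145, sin(32°) ≈ 0.529919
b ≈ 12·0.743145/0.529919 ≈ 8.91774/0.529919 ≈ 16.8285

b = 16.83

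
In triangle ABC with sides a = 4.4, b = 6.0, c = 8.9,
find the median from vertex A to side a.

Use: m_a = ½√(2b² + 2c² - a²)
m_a = ½√(2·6.0² + 2·8.9² − 4.4²) = ½√(2·36 + 2·79.21 − 19.36) = ½√(72 + 158.42 − 19.36) = ½√211.06
√211.06 ≈ 14.5279, so m_a ≈ 7.26395

m_a = 7.264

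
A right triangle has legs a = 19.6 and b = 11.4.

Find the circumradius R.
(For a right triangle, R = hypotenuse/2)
Hypotenuse c = √(a² + b²) = √(384.16 + 129.96) = √514.12 ≈ 22.6742
R = c/2 ≈ 22.6742/2 ≈ 11.3371

R = 11.34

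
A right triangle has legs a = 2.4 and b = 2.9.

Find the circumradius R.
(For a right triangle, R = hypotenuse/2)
Hypotenuse c = √(a² + b²) = √(5.76 + 8.41) = √14.17 ≈ 3.76431
R = c/2 ≈ 3.76431/2 ≈ 1.88215

R = 1.882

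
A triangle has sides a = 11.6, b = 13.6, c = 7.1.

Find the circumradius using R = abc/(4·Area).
First find the area with Heron's formula.
s = (11.6 + 13.6 + 7.1)/2 = 16.15
Area = √(s(s−a)(s−b)(s−c)) = √(16.15·4.55·2.55·9.05) ≈ √1695.79 ≈ 41.18
abc = 11.6·13.6·7.1 = 1120.096
R = abc/(4·Area) ≈ 1120.096/(4·41.18) = 1120.096/164.72 ≈ 6.8

R = 6.8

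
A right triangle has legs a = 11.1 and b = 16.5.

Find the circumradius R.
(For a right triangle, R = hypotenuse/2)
Hypotenuse c = √(a² + b²) = √(123.21 + 272.25) = √395.46 ≈ 19.8862
R = c/2 ≈ 19.8862/2 ≈ 9.94309

R = 9.943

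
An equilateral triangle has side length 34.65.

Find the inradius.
r = Area/s with s the semi-perimeter.
Area = (√3/4)·34.65² = (√3/4)·1200.6225 ≈ 0.433013·1200.6225 ≈ 519.885
s = 3·34.65/2 = 51.975
r ≈ 519.885/51.975 ≈ 10.0026
(Equivalently r = side/(2√3) = 34.65/3.4641 ≈ 10.0026.)

r = 10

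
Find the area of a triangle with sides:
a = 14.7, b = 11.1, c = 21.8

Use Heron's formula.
s = (14.7 + 11.1 + 21.8)/2 = 47.6/2 = 23.8
s − a = 9.1, s − b = 12.7, s − c = 2
s(s−a)(s−b)(s−c) = 23.8·9.1·12.7·2 ≈ 5501.13
Area = √5501.13 ≈ 74.1696

Area = 74.17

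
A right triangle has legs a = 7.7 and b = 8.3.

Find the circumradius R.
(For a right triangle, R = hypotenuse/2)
Hypotenuse c = √(a² + b²) = √(59.29 + 68.89) = √128.18 ≈ 11.3217
R = c/2 ≈ 11.3217/2 ≈ 5.66083

R = 5.661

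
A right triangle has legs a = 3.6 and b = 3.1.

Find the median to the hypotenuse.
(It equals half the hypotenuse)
Hypotenuse c = √(a² + b²) = √(12.96 + 9.61) = √22.57 ≈ 4.75079
Median to hypotenuse = c/2 ≈ 4.75079/2 ≈ 2.37539

Median = 2.375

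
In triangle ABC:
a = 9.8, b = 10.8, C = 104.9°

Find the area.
Two sides and the included angle (SAS): A = ½·a·b·sin(C) = ½·9.8·10.8·sin(104.9°)
sin(104.9°) ≈ 0.966376
A ≈ ½·105.84·0.966376 = 52.92·0.966376 ≈ 51.1406

Area = 51.14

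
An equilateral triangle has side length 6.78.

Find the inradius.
r = Area/s with s the semi-perimeter.
Area = (√3/4)·6.78² = (√3/4)·45.9684 ≈ 0.433013·45.9684 ≈ 19.9049
s = 3·6.78/2 = 10.17
r ≈ 19.9049/10.17 ≈ 1.95722
(Equivalently r = side/(2√3) = 6.78/3.4641 ≈ 1.95722.)

r = 1.957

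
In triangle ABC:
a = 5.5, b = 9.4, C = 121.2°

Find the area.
Two sides and the included angle (SAS): A = ½·a·b·sin(C) = ½·5.5·9.4·sin(121.2°)
sin(121.2°) ≈ 0.855364
A ≈ ½·51.7·0.855364 = 25.85·0.855364 ≈ 22.1112

Area = 22.11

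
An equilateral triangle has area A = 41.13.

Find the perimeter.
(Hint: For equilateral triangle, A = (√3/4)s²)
A = (√3/4)s²  ⇒  s² = 4A/√3 = 4·41.13/√3 = 164.52/1.73205 ≈ 94.9857
s ≈ √94.9857 ≈ 9.74606
Perimeter = 3s ≈ 3·9.74606 ≈ 29.2382

Perimeter = 29.24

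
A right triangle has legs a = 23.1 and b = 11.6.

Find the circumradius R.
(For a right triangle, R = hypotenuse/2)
Hypotenuse c = √(a² + b²) = √(533.61 + 134.56) = √668.17 ≈ 25.849
R = c/2 ≈ 25.849/2 ≈ 12.9245

R = 12.92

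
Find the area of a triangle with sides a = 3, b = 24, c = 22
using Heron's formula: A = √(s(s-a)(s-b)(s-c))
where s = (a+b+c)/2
s = (3 + 24 + 22)/2 = 49/2 = 24.5
s − a = 21.5, s − b = 0.5, s − c = 2.5
s(s−a)(s−b)(s−c) = 24.5·21.5·0.5·2.5 = 658.4375
Area = √658.4375 ≈ 25.66

s = 24.5, Area = 25.66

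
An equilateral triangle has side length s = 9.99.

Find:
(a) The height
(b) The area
(a) The height splits the triangle into two 30-60-90 halves: h = s·√3/2 = 9.99·1.73205/2 ≈ 17.3032/2 ≈ 8.65159
(b) Area = (√3/4)·s² = (√3/4)·9.99² = (√3/4)·99.8001 ≈ 0.433013·99.8001 ≈ 43.2147

Height = 8.652, Area = 43.21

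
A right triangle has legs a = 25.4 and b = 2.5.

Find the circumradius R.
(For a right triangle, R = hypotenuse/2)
Hypotenuse c = √(a² + b²) = √(645.16 + 6.25) = √651.41 ≈ 25.5227
R = c/2 ≈ 25.5227/2 ≈ 12.7614

R = 12.76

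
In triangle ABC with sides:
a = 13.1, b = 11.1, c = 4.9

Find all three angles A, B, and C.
Law of cosines for each angle (a² = 171.61, b² = 123.21, c² = 24.01):
cos(A) = (b² + c² − a²)/(2bc) = (123.21 + 24.01 − 171.61)/(2·11.1·4.9) = -24.39/108.78 ≈ -0.224214  ⇒  A ≈ 102.957°
cos(B) = (a² + c² − b²)/(2ac) = (171.61 + 24.01 − 123.21)/(2·13.1·4.9) = 72.41/128.38 ≈ 0.564029  ⇒  B ≈ 55.6651°
cos(C) = (a² + b² − c²)/(2ab) = (171.61 + 123.21 − 24.01)/(2·13.1·11.1) = 270.81/290.82 ≈ 0.931195  ⇒  C ≈ 21.3782°
Check: A + B + C ≈ 180°

A = 103°, B = 55.67°, C = 21.38°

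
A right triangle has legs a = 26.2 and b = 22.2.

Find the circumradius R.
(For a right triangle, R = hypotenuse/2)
Hypotenuse c = √(a² + b²) = √(686.44 + 492.84) = √1179.28 ≈ 34.3406
R = c/2 ≈ 34.3406/2 ≈ 17.1703

R = 17.17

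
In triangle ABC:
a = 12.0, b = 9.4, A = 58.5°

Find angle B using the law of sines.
a/sin(A) = b/sin(B)  ⇒  sin(B) = b·sin(A)/a = 9.4·sin(58.5°)/12.0
sin(58.5°) ≈ 0.85264
sin(B) ≈ 9.4·0.85264/12.0 ≈ 8.01482/12.0 ≈ 0.667901
B = arcsin(0.667901) ≈ 41.9053°
(Since b ≤ a we need B ≤ A, so the obtuse alternative 180° − 41.9053° ≈ 138.095° is rejected.)

B = 41.91°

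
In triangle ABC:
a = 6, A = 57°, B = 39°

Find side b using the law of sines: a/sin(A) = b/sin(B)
a/sin(A) = b/sin(B)  ⇒  b = a·sin(B)/sin(A) = 6·sin(39°)/sin(57°)
sin(39°) ≈ 0.62932, sin(57°) ≈ 0.838671
b ≈ 6·0.62932/0.838671 ≈ 3.77592/0.838671 ≈ 4.50227

b = 4.502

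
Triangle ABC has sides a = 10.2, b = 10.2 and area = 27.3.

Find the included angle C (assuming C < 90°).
Area = ½·a·b·sin(C)  ⇒  sin(C) = 2·Area/(a·b) = 2·27.3/(10.2·10.2) = 54.6/104.04 ≈ 0.524798
C = arcsin(0.524798) ≈ 31.6547° (taking the acute solution since C < 90°)

C = 31.65°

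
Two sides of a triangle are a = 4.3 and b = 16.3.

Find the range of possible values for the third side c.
Triangle inequality: |a − b| < c < a + b
|a − b| = |4.3 − 16.3| = 12
a + b = 4.3 + 16.3 = 20.6

12 < c < 20.6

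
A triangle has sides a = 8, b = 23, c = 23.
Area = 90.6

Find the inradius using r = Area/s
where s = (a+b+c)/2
s = (8 + 23 + 23)/2 = 54/2 = 27
r = Area/s = 90.6/27 ≈ 3.35556

r = 3.356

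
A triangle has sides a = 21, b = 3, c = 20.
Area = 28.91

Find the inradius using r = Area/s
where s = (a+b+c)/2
s = (21 + 3 + 20)/2 = 44/2 = 22
r = Area/s = 28.91/22 ≈ 1.31409

r = 1.314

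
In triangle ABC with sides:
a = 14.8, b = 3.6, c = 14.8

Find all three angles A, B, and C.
Law of cosines for each angle (a² = 219.04, b² = 12.96, c² = 219.04):
cos(A) = (b² + c² − a²)/(2bc) = (12.96 + 219.04 − 219.04)/(2·3.6·14.8) = 12.96/106.56 ≈ 0.121622  ⇒  A ≈ 83.0143°
cos(B) = (a² + c² − b²)/(2ac) = (219.04 + 219.04 − 12.96)/(2·14.8·14.8) = 425.12/438.08 ≈ 0.970416  ⇒  B ≈ 13.9714°
cos(C) = (a² + b² − c²)/(2ab) = (219.04 + 12.96 − 219.04)/(2·14.8·3.6) = 12.96/106.56 ≈ 0.121622  ⇒  C ≈ 83.0143°
Check: A + B + C ≈ 180°

A = 83.01°, B = 13.97°, C = 83.01°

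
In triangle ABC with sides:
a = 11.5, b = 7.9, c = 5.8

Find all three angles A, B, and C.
Law of cosines for each angle (a² = 132.25, b² = 62.41, c² = 33.64):
cos(A) = (b² + c² − a²)/(2bc) = (62.41 + 33.64 − 132.25)/(2·7.9·5.8) = -36.2/91.64 ≈ -0.395024  ⇒  A ≈ 113.267°
cos(B) = (a² + c² − b²)/(2ac) = (132.25 + 33.64 − 62.41)/(2·11.5·5.8) = 103.48/133.4 ≈ 0.775712  ⇒  B ≈ 39.1304°
cos(C) = (a² + b² − c²)/(2ab) = (132.25 + 62.41 − 33.64)/(2·11.5·7.9) = 161.02/181.7 ≈ 0.886186  ⇒  C ≈ 27.6022°
Check: A + B + C ≈ 180°

A = 113.3°, B = 39.13°, C = 27.6°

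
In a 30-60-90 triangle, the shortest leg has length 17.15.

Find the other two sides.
In a 30-60-90 triangle the sides are in ratio 1 : √3 : 2 (short leg : long leg : hypotenuse).
Long leg = 17.15·√3 ≈ 17.15·1.73205 ≈ 29.7047
Hypotenuse = 2·17.15 = 34.3

Long leg = 17.15√3 = 29.7, Hypotenuse = 34.3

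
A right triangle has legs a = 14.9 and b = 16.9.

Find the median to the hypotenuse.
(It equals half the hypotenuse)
Hypotenuse c = √(a² + b²) = √(222.01 + 285.61) = √507.62 ≈ 22.5304
Median to hypotenuse = c/2 ≈ 22.5304/2 ≈ 11.2652

Median = 11.27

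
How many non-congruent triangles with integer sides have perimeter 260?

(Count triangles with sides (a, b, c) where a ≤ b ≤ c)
Let a ≤ b ≤ c with a + b + c = 260. The only binding inequality is a + b > c, i.e. 260 − c > c, so c < 260/2; and c ≥ 260/3 since c is the largest side.
So 87 ≤ c ≤ 129. For each c, b runs from ⌈(260 − c)/2⌉ up to c (then a = 260 − b − c satisfies 1 ≤ a ≤ b automatically), giving c − ⌈(260 − c)/2⌉ + 1 choices.
Summing over c: 1 + 3 + 4 + 6 + … + 63 + 64  (43 terms, c = 87, …, 129) = 1408
Check (closed form: nearest integer to p²/48 for even p, (p+3)²/48 for odd p): 260²/48 = 67600/48 ≈ 1408.33 → 1408

1408 triangles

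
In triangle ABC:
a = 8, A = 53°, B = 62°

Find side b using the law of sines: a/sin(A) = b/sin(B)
a/sin(A) = b/sin(B)  ⇒  b = a·sin(B)/sin(A) = 8·sin(62°)/sin(53°)
sin(62°) ≈ 0.882948, sin(53°) ≈ 0.798636
b ≈ 8·0.882948/0.798636 ≈ 7.06358/0.798636 ≈ 8.84456

b = 8.845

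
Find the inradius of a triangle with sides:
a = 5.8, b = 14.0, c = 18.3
r = Area/s where s is the semi-perimeter.
s = (5.8 + 14.0 + 18.3)/2 = 38.1/2 = 19.05
Area = √(s(s−a)(s−b)(s−c)) = √(19.05·13.25·5.05·0.75) ≈ √956.012 ≈ 30.9194
r ≈ 30.9194/19.05 ≈ 1.62307

r = 1.623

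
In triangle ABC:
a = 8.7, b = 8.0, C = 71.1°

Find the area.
Two sides and the included angle (SAS): A = ½·a·b·sin(C) = ½·8.7·8.0·sin(71.1°)
sin(71.1°) ≈ 0.946085
A ≈ ½·69.6·0.946085 = 34.8·0.946085 ≈ 32.9238

Area = 32.92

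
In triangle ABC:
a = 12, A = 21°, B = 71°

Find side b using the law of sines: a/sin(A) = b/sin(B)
a/sin(A) = b/sin(B)  ⇒  b = a·sin(B)/sin(A) = 12·sin(71°)/sin(21°)
sin(71°) ≈ 0.945519, sin(21°) ≈ 0.358368
b ≈ 12·0.945519/0.358368 ≈ 11.3462/0.358368 ≈ 31.6608

b = 31.66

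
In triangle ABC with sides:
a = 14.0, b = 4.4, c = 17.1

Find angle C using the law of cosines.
c² = a² + b² − 2ab·cos(C)  ⇒  cos(C) = (a² + b² − c²)/(2ab)
cos(C) = (14.0² + 4.4² − 17.1²)/(2·14.0·4.4) = (196 + 19.36 − 292.41)/123.2 = -77.05/123.2 ≈ -0.625406
C = arccos(-0.625406) ≈ 128.712°

C = 128.7°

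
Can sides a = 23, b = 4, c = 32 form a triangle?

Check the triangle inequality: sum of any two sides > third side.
a + b vs c: 23 + 4 = 27 ≤ 32  ✗
a + c vs b: 23 + 32 = 55 > 4  ✓
b + c vs a: 4 + 32 = 36 > 23  ✓

No: 23 + 4 = 27 is not > 32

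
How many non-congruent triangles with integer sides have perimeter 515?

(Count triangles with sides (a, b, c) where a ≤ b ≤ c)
Let a ≤ b ≤ c with a + b + c = 515. The only binding inequality is a + b > c, i.e. 515 − c > c, so c < 515/2; and c ≥ 515/3 since c is the largest side.
So 172 ≤ c ≤ 257. For each c, b runs from ⌈(515 − c)/2⌉ up to c (then a = 515 − b − c satisfies 1 ≤ a ≤ b automatically), giving c − ⌈(515 − c)/2⌉ + 1 choices.
Summing over c: 1 + 3 + 4 + 6 + … + 127 + 129  (86 terms, c = 172, …, 257) = 5590
Check (closed form: nearest integer to p²/48 for even p, (p+3)²/48 for odd p): (515+3)²/48 = 518²/48 = 268324/48 ≈ 5590.08 → 5590

5590 triangles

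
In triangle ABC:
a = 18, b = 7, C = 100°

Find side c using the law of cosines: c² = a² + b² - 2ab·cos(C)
c² = 18² + 7² − 2·18·7·cos(100°)
cos(100°) ≈ -0.173648
c² ≈ 324 + 49 − 252·(-0.173648) ≈ 373 + 43.7593 ≈ 416.759
c ≈ √416.759 ≈ 20.4147

c = 20.41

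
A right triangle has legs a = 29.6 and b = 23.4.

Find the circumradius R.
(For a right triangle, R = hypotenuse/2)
Hypotenuse c = √(a² + b²) = √(876.16 + 547.56) = √1423.72 ≈ 37.7322
R = c/2 ≈ 37.7322/2 ≈ 18.8661

R = 18.87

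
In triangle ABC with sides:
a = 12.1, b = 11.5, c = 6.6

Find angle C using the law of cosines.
c² = a² + b² − 2ab·cos(C)  ⇒  cos(C) = (a² + b² − c²)/(2ab)
cos(C) = (12.1² + 11.5² − 6.6²)/(2·12.1·11.5) = (146.41 + 132.25 − 43.56)/278.3 = 235.1/278.3 ≈ 0.844772
C = arccos(0.844772) ≈ 32.3525°

C = 32.35°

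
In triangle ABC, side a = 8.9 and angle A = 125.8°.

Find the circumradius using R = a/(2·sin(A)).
R = a/(2·sin(A)) = 8.9/(2·sin(125.8°))
sin(125.8°) ≈ 0.811064
R ≈ 8.9/(2·0.811064) = 8.9/1.62213 ≈ 5.48662

R = 5.487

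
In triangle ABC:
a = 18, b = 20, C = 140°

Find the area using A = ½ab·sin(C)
A = ½·a·b·sin(C) = ½·18·20·sin(140°)
sin(140°) ≈ 0.642788
A ≈ ½·360·0.642788 = 180·0.642788 ≈ 115.702

Area = 115.7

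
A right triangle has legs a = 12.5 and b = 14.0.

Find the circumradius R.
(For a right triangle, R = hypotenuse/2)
Hypotenuse c = √(a² + b²) = √(156.25 + 196) = √352.25 ≈ 18.7683
R = c/2 ≈ 18.7683/2 ≈ 9.38416

R = 9.384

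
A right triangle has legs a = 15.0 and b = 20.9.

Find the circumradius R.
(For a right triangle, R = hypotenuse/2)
Hypotenuse c = √(a² + b²) = √(225 + 436.81) = √661.81 ≈ 25.7257
R = c/2 ≈ 25.7257/2 ≈ 12.8628

R = 12.86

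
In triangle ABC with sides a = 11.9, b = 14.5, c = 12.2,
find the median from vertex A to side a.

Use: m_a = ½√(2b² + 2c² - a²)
m_a = ½√(2·14.5² + 2·12.2² − 11.9²) = ½√(2·210.25 + 2·148.84 − 141.61) = ½√(420.5 + 297.68 − 141.61) = ½√576.57
√576.57 ≈ 24.0119, so m_a ≈ 12.0059

m_a = 12.01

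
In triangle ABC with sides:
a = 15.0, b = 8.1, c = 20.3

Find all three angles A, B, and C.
Law of cosines for each angle (a² = 225, b² = 65.61, c² = 412.09):
cos(A) = (b² + c² − a²)/(2bc) = (65.61 + 412.09 − 225)/(2·8.1·20.3) = 252.7/328.86 ≈ 0.768412  ⇒  A ≈ 39.7885°
cos(B) = (a² + c² − b²)/(2ac) = (225 + 412.09 − 65.61)/(2·15.0·20.3) = 571.48/609 ≈ 0.938391  ⇒  B ≈ 20.217°
cos(C) = (a² + b² − c²)/(2ab) = (225 + 65.61 − 412.09)/(2·15.0·8.1) = -121.48/243 ≈ -0.499918  ⇒  C ≈ 119.995°
Check: A + B + C ≈ 180°

A = 39.79°, B = 20.22°, C = 120°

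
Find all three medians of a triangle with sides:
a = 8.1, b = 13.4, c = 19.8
Median formula: m_a = ½√(2b² + 2c² − a²) (and cyclically). a² = 65.61, b² = 179.56, c² = 392.04.
m_a = ½√(2·179.56 + 2·392.04 − 65.61) = ½√1077.59 ≈ ½·32.8267 ≈ 16.4133
m_b = ½√(2·65.61 + 2·392.04 − 179.56) = ½√735.74 ≈ ½·27.1245 ≈ 13.5623
m_c = ½√(2·65.61 + 2·179.56 − 392.04) = ½√98.3 ≈ ½·9.91464 ≈ 4.95732

m_a = 16.41, m_b = 13.56, m_c = 4.957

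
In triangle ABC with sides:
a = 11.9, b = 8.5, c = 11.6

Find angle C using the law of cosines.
c² = a² + b² − 2ab·cos(C)  ⇒  cos(C) = (a² + b² − c²)/(2ab)
cos(C) = (11.9² + 8.5² − 11.6²)/(2·11.9·8.5) = (141.61 + 72.25 − 134.56)/202.3 = 79.3/202.3 ≈ 0.391992
C = arccos(0.391992) ≈ 66.9215°

C = 66.92°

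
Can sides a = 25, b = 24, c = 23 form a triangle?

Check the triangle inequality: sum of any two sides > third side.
a + b vs c: 25 + 24 = 49 > 23  ✓
a + c vs b: 25 + 23 = 48 > 24  ✓
b + c vs a: 24 + 23 = 47 > 25  ✓

Yes, triangle inequality satisfied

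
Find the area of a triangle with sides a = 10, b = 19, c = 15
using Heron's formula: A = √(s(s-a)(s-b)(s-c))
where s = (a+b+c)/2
s = (10 + 19 + 15)/2 = 44/2 = 22
s − a = 12, s − b = 3, s − c = 7
s(s−a)(s−b)(s−c) = 22·12·3·7 = 5544
Area = √5544 ≈ 74.458

s = 22.0, Area = 74.46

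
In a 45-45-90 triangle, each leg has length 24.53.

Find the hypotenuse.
In a 45-45-90 triangle the sides are in ratio 1 : 1 : √2, so hypotenuse = leg·√2.
Hypotenuse = 24.53·√2 ≈ 24.53·1.41421 ≈ 34.6907

Hypotenuse = 24.53√2 = 34.69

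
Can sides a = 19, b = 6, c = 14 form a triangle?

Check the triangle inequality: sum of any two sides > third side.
a + b vs c: 19 + 6 = 25 > 14  ✓
a + c vs b: 19 + 14 = 33 > 6  ✓
b + c vs a: 6 + 14 = 20 > 19  ✓

Yes, triangle inequality satisfied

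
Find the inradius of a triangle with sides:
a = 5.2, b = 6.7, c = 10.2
r = Area/s where s is the semi-perimeter.
s = (5.2 + 6.7 + 10.2)/2 = 22.1/2 = 11.05
Area = √(s(s−a)(s−b)(s−c)) = √(11.05·5.85·4.35·0.85) ≈ √239.016 ≈ 15.4601
r ≈ 15.4601/11.05 ≈ 1.39911

r = 1.399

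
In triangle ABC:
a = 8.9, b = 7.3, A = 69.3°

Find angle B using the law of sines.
a/sin(A) = b/sin(B)  ⇒  sin(B) = b·sin(A)/a = 7.3·sin(69.3°)/8.9
sin(69.3°) ≈ 0.935444
sin(B) ≈ 7.3·0.935444/8.9 ≈ 6.82874/8.9 ≈ 0.767274
B = arcsin(0.767274) ≈ 50.1098°
(Since b ≤ a we need B ≤ A, so the obtuse alternative 180° − 50.1098° ≈ 129.89° is rejected.)

B = 50.11°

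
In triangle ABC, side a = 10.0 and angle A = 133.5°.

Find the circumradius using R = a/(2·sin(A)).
R = a/(2·sin(A)) = 10.0/(2·sin(133.5°))
sin(133.5°) ≈ 0.725374
R ≈ 10.0/(2·0.725374) = 10.0/1.45075 ≈ 6.89299

R = 6.893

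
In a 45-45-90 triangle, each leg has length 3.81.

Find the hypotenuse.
In a 45-45-90 triangle the sides are in ratio 1 : 1 : √2, so hypotenuse = leg·√2.
Hypotenuse = 3.81·√2 ≈ 3.81·1.41421 ≈ 5.38815

Hypotenuse = 3.81√2 = 5.388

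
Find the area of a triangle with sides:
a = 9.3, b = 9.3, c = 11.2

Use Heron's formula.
s = (9.3 + 9.3 + 11.2)/2 = 29.8/2 = 14.9
s − a = 5.6, s − b = 5.6, s − c = 3.7
s(s−a)(s−b)(s−c) = 14.9·5.6·5.6·3.7 ≈ 1728.88
Area = √1728.88 ≈ 41.5798

Area = 41.58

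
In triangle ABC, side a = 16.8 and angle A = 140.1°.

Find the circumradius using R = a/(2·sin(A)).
R = a/(2·sin(A)) = 16.8/(2·sin(140.1°))
sin(140.1°) ≈ 0.64145
R ≈ 16.8/(2·0.64145) = 16.8/1.2829 ≈ 13.0953

R = 13.1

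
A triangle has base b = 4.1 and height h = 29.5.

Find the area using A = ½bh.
A = ½·b·h = ½·4.1·29.5 = ½·120.95 = 60.475

Area = 60.475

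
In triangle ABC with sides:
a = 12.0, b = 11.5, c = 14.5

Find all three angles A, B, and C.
Law of cosines for each angle (a² = 144, b² = 132.25, c² = 210.25):
cos(A) = (b² + c² − a²)/(2bc) = (132.25 + 210.25 − 144)/(2·11.5·14.5) = 198.5/333.5 ≈ 0.595202  ⇒  A ≈ 53.4729°
cos(B) = (a² + c² − b²)/(2ac) = (144 + 210.25 − 132.25)/(2·12.0·14.5) = 222/348 ≈ 0.637931  ⇒  B ≈ 50.3623°
cos(C) = (a² + b² − c²)/(2ab) = (144 + 132.25 − 210.25)/(2·12.0·11.5) = 66/276 ≈ 0.23913  ⇒  C ≈ 76.1648°
Check: A + B + C ≈ 180°

A = 53.47°, B = 50.36°, C = 76.16°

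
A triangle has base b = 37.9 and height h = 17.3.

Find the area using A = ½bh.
A = ½·b·h = ½·37.9·17.3 = ½·655.67 = 327.835

Area = 327.835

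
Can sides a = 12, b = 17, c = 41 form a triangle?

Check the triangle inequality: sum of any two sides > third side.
a + b vs c: 12 + 17 = 29 ≤ 41  ✗
a + c vs b: 12 + 41 = 53 > 17  ✓
b + c vs a: 17 + 41 = 58 > 12  ✓

No: 12 + 17 = 29 is not > 41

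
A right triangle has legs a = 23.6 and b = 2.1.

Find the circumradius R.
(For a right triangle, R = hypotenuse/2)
Hypotenuse c = √(a² + b²) = √(556.96 + 4.41) = √561.37 ≈ 23.6932
R = c/2 ≈ 23.6932/2 ≈ 11.8466

R = 11.85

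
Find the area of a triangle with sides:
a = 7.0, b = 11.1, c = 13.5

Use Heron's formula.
s = (7.0 + 11.1 + 13.5)/2 = 31.6/2 = 15.8
s − a = 8.8, s − b = 4.7, s − c = 2.3
s(s−a)(s−b)(s−c) = 15.8·8.8·4.7·2.3 ≈ 1503.02
Area = √1503.02 ≈ 38.7688

Area = 38.77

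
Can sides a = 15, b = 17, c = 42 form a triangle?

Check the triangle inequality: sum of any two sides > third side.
a + b vs c: 15 + 17 = 32 ≤ 42  ✗
a + c vs b: 15 + 42 = 57 > 17  ✓
b + c vs a: 17 + 42 = 59 > 15  ✓

No: 15 + 17 = 32 is not > 42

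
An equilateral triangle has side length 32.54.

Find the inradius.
r = Area/s with s the semi-perimeter.
Area = (√3/4)·32.54² = (√3/4)·1058.8516 ≈ 0.433013·1058.8516 ≈ 458.496
s = 3·32.54/2 = 48.81
r ≈ 458.496/48.81 ≈ 9.39349
(Equivalently r = side/(2√3) = 32.54/3.4641 ≈ 9.39349.)

r = 9.393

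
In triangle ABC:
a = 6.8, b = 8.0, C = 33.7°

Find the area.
Two sides and the included angle (SAS): A = ½·a·b·sin(C) = ½·6.8·8.0·sin(33.7°)
sin(33.7°) ≈ 0.554844
A ≈ ½·54.4·0.554844 = 27.2·0.554844 ≈ 15.0918

Area = 15.09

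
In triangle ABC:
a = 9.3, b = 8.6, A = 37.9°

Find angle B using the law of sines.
a/sin(A) = b/sin(B)  ⇒  sin(B) = b·sin(A)/a = 8.6·sin(37.9°)/9.3
sin(37.9°) ≈ 0.614285
sin(B) ≈ 8.6·0.614285/9.3 ≈ 5.28285/9.3 ≈ 0.568049
B = arcsin(0.568049) ≈ 34.6143°
(Since b ≤ a we need B ≤ A, so the obtuse alternative 180° − 34.6143° ≈ 145.386° is rejected.)

B = 34.61°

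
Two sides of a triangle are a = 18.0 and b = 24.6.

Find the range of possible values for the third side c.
Triangle inequality: |a − b| < c < a + b
|a − b| = |18.0 − 24.6| = 6.6
a + b = 18.0 + 24.6 = 42.6

6.6 < c < 42.6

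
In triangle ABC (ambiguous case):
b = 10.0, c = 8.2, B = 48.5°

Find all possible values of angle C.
b/sin(B) = c/sin(C)  ⇒  sin(C) = c·sin(B)/b = 8.2·sin(48.5°)/10.0
sin(48.5°) ≈ 0.748956
sin(C) ≈ 8.2·0.748956/10.0 ≈ 6.14144/10.0 ≈ 0.614144
Candidate 1: C₁ = arcsin(0.614144) ≈ 37.8897°  →  A = 180° − 48.5° − 37.8897° ≈ 93.6103° > 0, valid
Candidate 2: C₂ = 180° − C₁ ≈ 142.11°  →  A = 180° − 48.5° − 142.11° ≈ -10.6103° ≤ 0, not a valid triangle

C = 37.89° (one solution)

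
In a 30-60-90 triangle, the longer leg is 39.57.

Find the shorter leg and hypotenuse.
In a 30-60-90 triangle the sides are in ratio 1 : √3 : 2, so short leg = long leg/√3 and hypotenuse = 2·(short leg).
Short leg = 39.57/√3 ≈ 39.57/1.73205 ≈ 22.8458
Hypotenuse = 2·22.8458 ≈ 45.6915

Short leg = 22.85, Hypotenuse = 45.69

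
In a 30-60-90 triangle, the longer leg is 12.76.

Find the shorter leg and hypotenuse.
In a 30-60-90 triangle the sides are in ratio 1 : √3 : 2, so short leg = long leg/√3 and hypotenuse = 2·(short leg).
Short leg = 12.76/√3 ≈ 12.76/1.73205 ≈ 7.36699
Hypotenuse = 2·7.36699 ≈ 14.734

Short leg = 7.367, Hypotenuse = 14.73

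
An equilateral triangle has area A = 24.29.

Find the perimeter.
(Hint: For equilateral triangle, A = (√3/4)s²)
A = (√3/4)s²  ⇒  s² = 4A/√3 = 4·24.29/√3 = 97.16/1.73205 ≈ 56.0954
s ≈ √56.0954 ≈ 7.48968
Perimeter = 3s ≈ 3·7.48968 ≈ 22.469

Perimeter = 22.47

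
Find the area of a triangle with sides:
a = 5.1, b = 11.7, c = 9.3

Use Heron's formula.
s = (5.1 + 11.7 + 9.3)/2 = 26.1/2 = 13.05
s − a = 7.95, s − b = 1.35, s − c = 3.75
s(s−a)(s−b)(s−c) = 13.05·7.95·1.35·3.75 ≈ 525.222
Area = √525.222 ≈ 22.9177

Area = 22.92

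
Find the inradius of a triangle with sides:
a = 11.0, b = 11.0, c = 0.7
r = Area/s where s is the semi-perimeter.
s = (11.0 + 11.0 + 0.7)/2 = 22.7/2 = 11.35
Area = √(s(s−a)(s−b)(s−c)) = √(11.35·0.35·0.35·10.65) ≈ √14.8075 ≈ 3.84805
r ≈ 3.84805/11.35 ≈ 0.339035

r = 0.339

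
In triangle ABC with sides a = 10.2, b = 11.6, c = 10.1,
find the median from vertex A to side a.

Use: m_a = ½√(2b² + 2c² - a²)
m_a = ½√(2·11.6² + 2·10.1² − 10.2²) = ½√(2·134.56 + 2·102.01 − 104.04) = ½√(269.12 + 204.02 − 104.04) = ½√369.1
√369.1 ≈ 19.212, so m_a ≈ 9.60599

m_a = 9.606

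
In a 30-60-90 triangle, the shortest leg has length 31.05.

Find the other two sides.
In a 30-60-90 triangle the sides are in ratio 1 : √3 : 2 (short leg : long leg : hypotenuse).
Long leg = 31.05·√3 ≈ 31.05·1.73205 ≈ 53.7802
Hypotenuse = 2·31.05 = 62.1

Long leg = 31.05√3 = 53.78, Hypotenuse = 62.1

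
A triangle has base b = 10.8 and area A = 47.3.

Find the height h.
A = ½·b·h  ⇒  h = 2A/b = 2·47.3/10.8 = 94.6/10.8 ≈ 8.75926

h = 8.759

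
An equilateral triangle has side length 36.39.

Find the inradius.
r = Area/s with s the semi-perimeter.
Area = (√3/4)·36.39² = (√3/4)·1324.2321 ≈ 0.433013·1324.2321 ≈ 573.409
s = 3·36.39/2 = 54.585
r ≈ 573.409/54.585 ≈ 10.5049
(Equivalently r = side/(2√3) = 36.39/3.4641 ≈ 10.5049.)

r = 10.5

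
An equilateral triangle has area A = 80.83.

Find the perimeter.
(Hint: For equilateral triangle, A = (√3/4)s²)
A = (√3/4)s²  ⇒  s² = 4A/√3 = 4·80.83/√3 = 323.32/1.73205 ≈ 186.669
s ≈ √186.669 ≈ 13.6627
Perimeter = 3s ≈ 3·13.6627 ≈ 40.988

Perimeter = 40.99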